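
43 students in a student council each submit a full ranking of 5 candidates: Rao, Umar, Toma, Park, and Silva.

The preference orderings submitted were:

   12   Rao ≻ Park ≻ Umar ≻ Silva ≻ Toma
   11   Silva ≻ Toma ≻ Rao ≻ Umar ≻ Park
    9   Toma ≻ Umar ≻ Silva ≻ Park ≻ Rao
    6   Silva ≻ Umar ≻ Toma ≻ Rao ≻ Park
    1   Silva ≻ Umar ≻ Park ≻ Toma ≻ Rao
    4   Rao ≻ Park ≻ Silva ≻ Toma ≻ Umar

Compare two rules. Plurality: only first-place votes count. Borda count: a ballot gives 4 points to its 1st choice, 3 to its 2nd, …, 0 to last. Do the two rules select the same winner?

Yes

Plurality first-place counts: Rao 16, Umar 0, Toma 9, Park 0, Silva 18 → Silva.
Borda totals: Rao 92, Umar 83, Toma 86, Park 59, Silva 110 → Silva.
The two rules agree on Silva.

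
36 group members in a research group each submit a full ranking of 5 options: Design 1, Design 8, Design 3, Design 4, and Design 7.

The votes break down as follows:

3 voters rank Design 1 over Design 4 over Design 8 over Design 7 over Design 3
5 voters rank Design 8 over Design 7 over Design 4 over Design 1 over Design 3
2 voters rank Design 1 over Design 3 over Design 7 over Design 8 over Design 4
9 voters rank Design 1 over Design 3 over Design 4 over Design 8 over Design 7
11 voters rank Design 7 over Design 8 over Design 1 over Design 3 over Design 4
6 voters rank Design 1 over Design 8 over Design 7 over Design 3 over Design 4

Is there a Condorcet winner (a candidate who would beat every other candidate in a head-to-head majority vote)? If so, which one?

Head-to-head results (36 voters total):
Design 1 vs Design 8: Design 1 wins 20–16.
Design 1 vs Design 3: Design 1 wins 36–0.
Design 1 vs Design 4: Design 1 wins 31–5.
Design 1 vs Design 7: Design 1 wins 20–16.
Design 8 vs Design 3: Design 8 wins 25–11.
Design 8 vs Design 4: Design 8 wins 24–12.
Design 8 vs Design 7: Design 8 wins 23–13.
Design 3 vs Design 4: Design 3 wins 28–8.
Design 3 vs Design 7: Design 7 wins 25–11.
Design 4 vs Design 7: Design 7 wins 24–12.
Design 1 beats each rival — Design 8 (20–16), Design 3 (36–0), Design 4 (31–5), Design 7 (20–16) — so Design 1 is the Condorcet winner.

Design 1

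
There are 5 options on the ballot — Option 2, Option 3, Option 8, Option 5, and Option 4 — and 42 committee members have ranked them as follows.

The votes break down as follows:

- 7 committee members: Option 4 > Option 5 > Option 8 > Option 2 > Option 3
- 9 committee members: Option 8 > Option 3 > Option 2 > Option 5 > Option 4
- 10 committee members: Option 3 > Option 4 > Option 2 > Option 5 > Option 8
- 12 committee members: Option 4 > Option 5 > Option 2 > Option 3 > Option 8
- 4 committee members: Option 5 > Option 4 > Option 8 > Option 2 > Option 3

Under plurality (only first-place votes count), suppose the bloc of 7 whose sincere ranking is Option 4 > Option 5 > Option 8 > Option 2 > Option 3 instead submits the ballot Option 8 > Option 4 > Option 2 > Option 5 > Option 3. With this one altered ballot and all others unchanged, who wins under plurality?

Option 8

First-place totals with the altered ballot: Option 2 0, Option 3 10, Option 8 16, Option 5 4, Option 4 12.
The switch changes the winner from Option 4 to Option 8.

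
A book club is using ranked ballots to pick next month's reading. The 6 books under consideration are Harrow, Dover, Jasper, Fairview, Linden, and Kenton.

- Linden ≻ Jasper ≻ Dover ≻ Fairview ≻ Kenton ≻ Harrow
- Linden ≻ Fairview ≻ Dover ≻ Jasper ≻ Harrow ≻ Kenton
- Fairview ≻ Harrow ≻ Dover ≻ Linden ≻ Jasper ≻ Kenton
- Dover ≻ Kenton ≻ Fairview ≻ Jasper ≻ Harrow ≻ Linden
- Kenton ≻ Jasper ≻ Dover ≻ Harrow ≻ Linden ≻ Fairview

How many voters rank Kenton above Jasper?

Ballots ranking Kenton above Jasper: 2.
Ballots ranking Jasper above Kenton: 3.
So 2 of 5 voters prefer Kenton to Jasper.

2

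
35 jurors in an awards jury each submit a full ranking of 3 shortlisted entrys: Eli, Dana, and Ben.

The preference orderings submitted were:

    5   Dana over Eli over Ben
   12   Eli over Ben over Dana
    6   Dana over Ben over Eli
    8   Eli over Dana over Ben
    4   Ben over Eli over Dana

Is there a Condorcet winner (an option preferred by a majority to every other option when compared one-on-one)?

Yes

Head-to-head results (35 voters total):
Eli vs Dana: Eli wins 24–11.
Eli vs Ben: Eli wins 25–10.
Dana vs Ben: Dana wins 19–16.
Eli beats each rival — Dana (24–11), Ben (25–10) — so Eli is the Condorcet winner.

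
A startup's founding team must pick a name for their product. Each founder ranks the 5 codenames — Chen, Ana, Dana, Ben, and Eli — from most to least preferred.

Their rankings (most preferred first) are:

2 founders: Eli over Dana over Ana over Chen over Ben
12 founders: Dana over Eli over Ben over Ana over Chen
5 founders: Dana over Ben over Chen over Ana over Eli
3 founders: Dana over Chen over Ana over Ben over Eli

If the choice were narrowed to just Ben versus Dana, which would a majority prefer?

Ballots ranking Ben above Dana: 0.
Ballots ranking Dana above Ben: 2+12+5+3 = 22.
Dana wins the head-to-head, 22–0.

Dana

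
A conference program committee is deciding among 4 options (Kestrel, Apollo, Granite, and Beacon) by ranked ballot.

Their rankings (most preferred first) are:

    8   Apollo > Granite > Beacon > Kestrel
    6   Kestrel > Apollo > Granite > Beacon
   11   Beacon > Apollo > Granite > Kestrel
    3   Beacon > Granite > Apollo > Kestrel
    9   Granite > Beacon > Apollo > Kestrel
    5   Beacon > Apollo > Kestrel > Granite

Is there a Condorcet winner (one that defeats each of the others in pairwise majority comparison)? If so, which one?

There is no Condorcet winner

Head-to-head results (42 voters total):
Kestrel vs Apollo: Apollo wins 36–6.
Kestrel vs Granite: Granite wins 31–11.
Kestrel vs Beacon: Beacon wins 36–6.
Apollo vs Granite: Apollo wins 30–12.
Apollo vs Beacon: Beacon wins 28–14.
Granite vs Beacon: Granite wins 23–19.
No candidate beats all others: Apollo beats Granite beats Beacon beats Apollo, a majority cycle.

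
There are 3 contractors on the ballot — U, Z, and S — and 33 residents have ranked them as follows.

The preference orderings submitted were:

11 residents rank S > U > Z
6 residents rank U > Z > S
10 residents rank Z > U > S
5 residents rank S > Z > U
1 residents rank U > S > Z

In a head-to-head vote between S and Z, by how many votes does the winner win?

Ballots ranking S above Z: 11+5+1 = 17.
Ballots ranking Z above S: 6+10 = 16.
S wins 17–16, a margin of 1.

1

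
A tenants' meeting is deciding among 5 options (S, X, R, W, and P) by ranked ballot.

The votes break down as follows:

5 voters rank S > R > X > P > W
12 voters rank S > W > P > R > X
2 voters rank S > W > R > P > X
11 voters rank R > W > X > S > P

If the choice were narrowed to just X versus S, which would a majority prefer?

S

Ballots ranking X above S: 11.
Ballots ranking S above X: 5+12+2 = 19.
S wins the head-to-head, 19–11.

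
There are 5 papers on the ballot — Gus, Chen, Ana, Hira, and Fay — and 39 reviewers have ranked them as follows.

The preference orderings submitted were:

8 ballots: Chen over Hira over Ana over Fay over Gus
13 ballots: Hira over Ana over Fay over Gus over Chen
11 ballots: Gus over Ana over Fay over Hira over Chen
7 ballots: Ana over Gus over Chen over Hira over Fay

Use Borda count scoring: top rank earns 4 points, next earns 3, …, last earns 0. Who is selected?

Borda scores:
  Gus: 8·0 + 13·1 + 11·4 + 7·3 = 78
  Chen: 8·4 + 13·0 + 11·0 + 7·2 = 46
  Ana: 8·2 + 13·3 + 11·3 + 7·4 = 116
  Hira: 8·3 + 13·4 + 11·1 + 7·1 = 94
  Fay: 8·1 + 13·2 + 11·2 + 7·0 = 56
Ana has the highest total.

Ana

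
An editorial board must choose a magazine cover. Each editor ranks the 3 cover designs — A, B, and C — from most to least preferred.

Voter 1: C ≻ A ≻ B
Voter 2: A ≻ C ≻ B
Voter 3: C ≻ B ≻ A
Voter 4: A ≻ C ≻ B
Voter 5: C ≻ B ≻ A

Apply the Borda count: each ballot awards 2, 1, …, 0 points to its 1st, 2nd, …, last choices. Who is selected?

C

Borda scores:
  A: 1 + 2 + 0 + 2 + 0 = 5
  B: 0 + 0 + 1 + 0 + 1 = 2
  C: 2 + 1 + 2 + 1 + 2 = 8
C has the highest total.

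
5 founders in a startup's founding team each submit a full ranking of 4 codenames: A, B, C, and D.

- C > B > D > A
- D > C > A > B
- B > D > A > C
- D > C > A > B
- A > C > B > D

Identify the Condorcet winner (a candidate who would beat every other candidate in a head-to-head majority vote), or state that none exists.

Head-to-head results (5 voters total):
A vs B: A wins 3–2.
A vs C: C wins 3–2.
A vs D: D wins 4–1.
B vs C: C wins 4–1.
B vs D: B wins 3–2.
C vs D: D wins 3–2.
No candidate beats all others: A beats B beats D beats A, a majority cycle.

None — there is no Condorcet winner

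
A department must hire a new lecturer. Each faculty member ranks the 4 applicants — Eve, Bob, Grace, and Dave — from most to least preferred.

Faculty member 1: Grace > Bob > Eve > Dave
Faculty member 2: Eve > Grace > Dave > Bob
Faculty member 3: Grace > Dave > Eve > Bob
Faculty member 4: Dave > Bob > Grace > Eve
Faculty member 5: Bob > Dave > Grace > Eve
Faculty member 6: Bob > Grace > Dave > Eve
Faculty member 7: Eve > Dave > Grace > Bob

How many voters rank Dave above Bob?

Ballots ranking Dave above Bob: 4.
Ballots ranking Bob above Dave: 3.
So 4 of 7 voters prefer Dave to Bob.

4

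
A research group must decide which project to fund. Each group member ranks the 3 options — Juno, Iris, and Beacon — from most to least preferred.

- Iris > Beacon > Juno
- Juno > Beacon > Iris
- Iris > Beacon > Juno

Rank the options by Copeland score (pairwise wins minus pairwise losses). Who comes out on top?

Pairwise results:
  Juno vs Iris: Iris wins 2–1.
  Juno vs Beacon: Beacon wins 2–1.
  Iris vs Beacon: Iris wins 2–1.
Copeland scores (wins − losses):
  Juno: 0 − 2 = -2
  Iris: 2 − 0 = 2
  Beacon: 1 − 1 = 0
Iris has the best Copeland score.

Iris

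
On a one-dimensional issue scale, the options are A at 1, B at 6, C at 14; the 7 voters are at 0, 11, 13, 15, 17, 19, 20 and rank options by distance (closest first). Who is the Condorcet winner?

With single-peaked preferences on a line, the Condorcet winner is the candidate closest to the median voter.
The median voter (position 15) is closest to C at 14.
Check: C vs A — voters closer to C: 6 of 7.

C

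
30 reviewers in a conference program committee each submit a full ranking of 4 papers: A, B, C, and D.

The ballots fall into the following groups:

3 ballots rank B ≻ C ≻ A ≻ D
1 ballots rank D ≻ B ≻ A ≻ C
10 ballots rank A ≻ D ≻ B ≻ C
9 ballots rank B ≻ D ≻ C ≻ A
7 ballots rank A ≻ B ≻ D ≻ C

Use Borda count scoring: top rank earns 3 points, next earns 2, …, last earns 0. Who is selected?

Borda scores:
  A: 3·1 + 1 + 10·3 + 9·0 + 7·3 = 55
  B: 3·3 + 2 + 10·1 + 9·3 + 7·2 = 62
  C: 3·2 + 0 + 10·0 + 9·1 + 7·0 = 15
  D: 3·0 + 3 + 10·2 + 9·2 + 7·1 = 48
B has the highest total.

B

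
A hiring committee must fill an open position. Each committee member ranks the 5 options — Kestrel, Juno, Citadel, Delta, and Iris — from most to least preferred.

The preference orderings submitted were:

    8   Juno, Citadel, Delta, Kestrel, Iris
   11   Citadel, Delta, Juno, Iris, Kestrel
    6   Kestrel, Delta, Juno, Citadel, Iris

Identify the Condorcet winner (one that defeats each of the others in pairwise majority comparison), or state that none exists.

Head-to-head results (25 voters total):
Kestrel vs Juno: Juno wins 19–6.
Kestrel vs Citadel: Citadel wins 19–6.
Kestrel vs Delta: Delta wins 19–6.
Kestrel vs Iris: Kestrel wins 14–11.
Juno vs Citadel: Juno wins 14–11.
Juno vs Delta: Delta wins 17–8.
Juno vs Iris: Juno wins 25–0.
Citadel vs Delta: Citadel wins 19–6.
Citadel vs Iris: Citadel wins 25–0.
Delta vs Iris: Delta wins 25–0.
No candidate beats all others: Juno beats Citadel beats Delta beats Juno, a majority cycle.

No Condorcet winner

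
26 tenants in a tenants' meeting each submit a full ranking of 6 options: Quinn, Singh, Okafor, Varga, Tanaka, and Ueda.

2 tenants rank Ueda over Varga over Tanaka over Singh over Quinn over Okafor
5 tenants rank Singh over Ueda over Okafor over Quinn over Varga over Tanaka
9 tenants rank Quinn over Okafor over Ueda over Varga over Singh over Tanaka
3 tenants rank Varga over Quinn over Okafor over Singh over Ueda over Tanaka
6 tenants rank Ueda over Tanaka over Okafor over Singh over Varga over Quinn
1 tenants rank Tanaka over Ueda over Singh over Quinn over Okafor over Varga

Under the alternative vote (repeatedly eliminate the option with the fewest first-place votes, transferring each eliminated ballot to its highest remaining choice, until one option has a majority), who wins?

Round 1: Quinn 9, Ueda 8, Singh 5, Varga 3, Tanaka 1, Okafor 0. Okafor has the fewest and is eliminated.
Round 2: Quinn 9, Ueda 8, Singh 5, Varga 3, Tanaka 1. Tanaka has the fewest and is eliminated.
Round 3: Quinn 9, Ueda 9, Singh 5, Varga 3. Varga has the fewest and is eliminated.
Round 4: Quinn 12, Ueda 9, Singh 5. Singh has the fewest and is eliminated.
Round 5: Ueda 14, Quinn 12. Ueda has a majority.

Ueda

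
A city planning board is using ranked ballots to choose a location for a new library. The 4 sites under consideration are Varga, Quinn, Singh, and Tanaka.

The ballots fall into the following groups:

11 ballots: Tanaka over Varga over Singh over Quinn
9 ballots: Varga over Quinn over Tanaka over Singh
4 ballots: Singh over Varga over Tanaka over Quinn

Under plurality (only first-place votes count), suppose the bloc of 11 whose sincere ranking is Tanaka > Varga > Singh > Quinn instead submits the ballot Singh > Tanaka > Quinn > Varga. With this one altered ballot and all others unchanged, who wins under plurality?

First-place totals with the altered ballot: Varga 9, Quinn 0, Singh 15, Tanaka 0.
The switch changes the winner from Tanaka to Singh.

Singh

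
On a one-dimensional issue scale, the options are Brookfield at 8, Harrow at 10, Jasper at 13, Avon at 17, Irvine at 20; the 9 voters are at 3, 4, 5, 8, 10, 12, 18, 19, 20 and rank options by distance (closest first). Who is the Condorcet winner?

With single-peaked preferences on a line, the Condorcet winner is the candidate closest to the median voter.
The median voter (position 10) is closest to Harrow at 10.
Check: Harrow vs Avon — voters closer to Harrow: 6 of 9.

Harrow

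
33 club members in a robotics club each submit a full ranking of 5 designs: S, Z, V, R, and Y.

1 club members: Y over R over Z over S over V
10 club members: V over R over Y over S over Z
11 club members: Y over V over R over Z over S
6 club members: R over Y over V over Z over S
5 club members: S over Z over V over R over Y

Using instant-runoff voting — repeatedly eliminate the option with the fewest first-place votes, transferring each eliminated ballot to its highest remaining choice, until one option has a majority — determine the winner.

Y

Round 1: Y 12, V 10, R 6, S 5, Z 0. Z has the fewest and is eliminated.
Round 2: Y 12, V 10, R 6, S 5. S has the fewest and is eliminated.
Round 3: V 15, Y 12, R 6. R has the fewest and is eliminated.
Round 4: Y 18, V 15. Y has a majority.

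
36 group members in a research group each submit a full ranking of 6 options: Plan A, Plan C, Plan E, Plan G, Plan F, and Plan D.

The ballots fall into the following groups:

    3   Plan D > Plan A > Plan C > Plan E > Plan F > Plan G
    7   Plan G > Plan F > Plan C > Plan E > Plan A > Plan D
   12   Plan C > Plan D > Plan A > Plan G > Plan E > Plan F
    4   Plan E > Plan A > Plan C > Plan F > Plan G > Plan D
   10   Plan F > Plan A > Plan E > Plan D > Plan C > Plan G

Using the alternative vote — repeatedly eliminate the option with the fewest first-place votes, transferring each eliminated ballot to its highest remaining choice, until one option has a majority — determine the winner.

Round 1: Plan C 12, Plan F 10, Plan G 7, Plan E 4, Plan D 3, Plan A 0. Plan A has the fewest and is eliminated.
Round 2: Plan C 12, Plan F 10, Plan G 7, Plan E 4, Plan D 3. Plan D has the fewest and is eliminated.
Round 3: Plan C 15, Plan F 10, Plan G 7, Plan E 4. Plan E has the fewest and is eliminated.
Round 4: Plan C 19, Plan F 10, Plan G 7. Plan C has a majority.

Plan C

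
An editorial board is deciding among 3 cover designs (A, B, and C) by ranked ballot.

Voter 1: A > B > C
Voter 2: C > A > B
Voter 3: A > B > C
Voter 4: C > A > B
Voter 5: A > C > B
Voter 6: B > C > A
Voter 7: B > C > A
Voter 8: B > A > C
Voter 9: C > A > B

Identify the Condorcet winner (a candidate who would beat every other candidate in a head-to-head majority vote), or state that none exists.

Head-to-head results (9 voters total):
A vs B: A wins 6–3.
A vs C: C wins 5–4.
B vs C: B wins 5–4.
No candidate beats all others: A beats B beats C beats A, a majority cycle.

No Condorcet winner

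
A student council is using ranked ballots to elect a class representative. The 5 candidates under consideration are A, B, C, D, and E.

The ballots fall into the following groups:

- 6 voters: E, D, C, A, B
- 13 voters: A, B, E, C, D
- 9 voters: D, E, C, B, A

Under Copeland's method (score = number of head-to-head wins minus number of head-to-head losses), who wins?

Pairwise results:
  A vs B: A wins 19–9.
  A vs C: C wins 15–13.
  A vs D: D wins 15–13.
  A vs E: E wins 15–13.
  B vs C: C wins 15–13.
  B vs D: D wins 15–13.
  B vs E: E wins 15–13.
  C vs D: D wins 15–13.
  C vs E: E wins 28–0.
  D vs E: E wins 19–9.
Copeland scores (wins − losses):
  A: 1 − 3 = -2
  B: 0 − 4 = -4
  C: 2 − 2 = 0
  D: 3 − 1 = 2
  E: 4 − 0 = 4
E has the best Copeland score.

E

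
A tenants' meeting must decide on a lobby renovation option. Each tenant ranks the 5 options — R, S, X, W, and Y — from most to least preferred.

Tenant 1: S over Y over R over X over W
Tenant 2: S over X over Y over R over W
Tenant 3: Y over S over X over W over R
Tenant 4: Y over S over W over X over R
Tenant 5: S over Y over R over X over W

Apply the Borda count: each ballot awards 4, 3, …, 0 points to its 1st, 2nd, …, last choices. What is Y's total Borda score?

16

Borda scores:
  R: 2 + 1 + 0 + 0 + 2 = 5
  S: 4 + 4 + 3 + 3 + 4 = 18
  X: 1 + 3 + 2 + 1 + 1 = 8
  W: 0 + 0 + 1 + 2 + 0 = 3
  Y: 3 + 2 + 4 + 4 + 3 = 16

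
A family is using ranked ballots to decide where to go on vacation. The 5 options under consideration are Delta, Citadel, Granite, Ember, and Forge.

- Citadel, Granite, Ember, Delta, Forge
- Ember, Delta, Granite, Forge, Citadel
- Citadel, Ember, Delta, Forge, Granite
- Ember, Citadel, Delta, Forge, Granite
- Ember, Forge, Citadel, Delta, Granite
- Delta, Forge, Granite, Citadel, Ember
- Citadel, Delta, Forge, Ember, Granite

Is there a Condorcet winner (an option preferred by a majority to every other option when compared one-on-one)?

Yes

Head-to-head results (7 voters total):
Delta vs Citadel: Citadel wins 5–2.
Delta vs Granite: Delta wins 6–1.
Delta vs Ember: Ember wins 5–2.
Delta vs Forge: Delta wins 6–1.
Citadel vs Granite: Citadel wins 5–2.
Citadel vs Ember: Citadel wins 4–3.
Citadel vs Forge: Citadel wins 4–3.
Granite vs Ember: Ember wins 5–2.
Granite vs Forge: Forge wins 5–2.
Ember vs Forge: Ember wins 5–2.
Citadel beats each rival — Delta (5–2), Granite (5–2), Ember (4–3), Forge (4–3) — so Citadel is the Condorcet winner.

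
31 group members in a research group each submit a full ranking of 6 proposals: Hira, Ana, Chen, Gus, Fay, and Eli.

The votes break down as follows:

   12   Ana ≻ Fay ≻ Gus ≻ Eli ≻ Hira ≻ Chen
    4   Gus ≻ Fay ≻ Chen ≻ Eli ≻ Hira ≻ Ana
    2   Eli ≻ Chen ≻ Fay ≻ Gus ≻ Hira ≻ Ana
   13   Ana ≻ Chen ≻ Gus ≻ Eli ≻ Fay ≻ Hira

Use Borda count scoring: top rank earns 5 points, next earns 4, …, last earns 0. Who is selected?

Borda scores:
  Hira: 12·1 + 4·1 + 2·1 + 13·0 = 18
  Ana: 12·5 + 4·0 + 2·0 + 13·5 = 125
  Chen: 12·0 + 4·3 + 2·4 + 13·4 = 72
  Gus: 12·3 + 4·5 + 2·2 + 13·3 = 99
  Fay: 12·4 + 4·4 + 2·3 + 13·1 = 83
  Eli: 12·2 + 4·2 + 2·5 + 13·2 = 68
Ana has the highest total.

Ana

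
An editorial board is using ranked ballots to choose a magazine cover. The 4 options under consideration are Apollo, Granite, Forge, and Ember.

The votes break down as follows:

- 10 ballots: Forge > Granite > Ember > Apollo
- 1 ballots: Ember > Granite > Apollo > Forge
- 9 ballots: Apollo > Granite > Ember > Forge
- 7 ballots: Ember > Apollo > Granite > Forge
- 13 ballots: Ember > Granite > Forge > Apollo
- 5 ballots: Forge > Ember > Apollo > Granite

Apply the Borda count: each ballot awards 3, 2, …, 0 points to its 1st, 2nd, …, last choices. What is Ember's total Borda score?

Borda scores:
  Apollo: 10·0 + 1 + 9·3 + 7·2 + 13·0 + 5·1 = 47
  Granite: 10·2 + 2 + 9·2 + 7·1 + 13·2 + 5·0 = 73
  Forge: 10·3 + 0 + 9·0 + 7·0 + 13·1 + 5·3 = 58
  Ember: 10·1 + 3 + 9·1 + 7·3 + 13·3 + 5·2 = 92

92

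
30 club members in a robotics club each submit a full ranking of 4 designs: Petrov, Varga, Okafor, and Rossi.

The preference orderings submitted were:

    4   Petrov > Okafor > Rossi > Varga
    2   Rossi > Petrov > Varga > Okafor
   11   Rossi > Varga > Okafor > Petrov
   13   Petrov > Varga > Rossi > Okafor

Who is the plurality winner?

First-place vote totals:
  Petrov: 17
  Varga: 0
  Okafor: 0
  Rossi: 13
Petrov has the most first-place votes.

Petrov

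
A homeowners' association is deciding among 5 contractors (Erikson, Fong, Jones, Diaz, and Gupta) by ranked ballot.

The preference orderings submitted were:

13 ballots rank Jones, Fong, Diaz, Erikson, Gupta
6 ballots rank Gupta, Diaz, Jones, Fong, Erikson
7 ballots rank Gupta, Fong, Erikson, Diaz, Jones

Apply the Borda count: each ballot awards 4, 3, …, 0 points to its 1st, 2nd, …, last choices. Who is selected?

Borda scores:
  Erikson: 13·1 + 6·0 + 7·2 = 27
  Fong: 13·3 + 6·1 + 7·3 = 66
  Jones: 13·4 + 6·2 + 7·0 = 64
  Diaz: 13·2 + 6·3 + 7·1 = 51
  Gupta: 13·0 + 6·4 + 7·4 = 52
Fong has the highest total.

Fong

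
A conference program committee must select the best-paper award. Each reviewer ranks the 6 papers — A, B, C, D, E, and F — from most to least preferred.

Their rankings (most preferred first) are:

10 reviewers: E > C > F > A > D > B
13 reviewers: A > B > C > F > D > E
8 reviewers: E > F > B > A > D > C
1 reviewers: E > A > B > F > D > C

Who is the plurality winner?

E

First-place vote totals:
  A: 13
  B: 0
  C: 0
  D: 0
  E: 19
  F: 0
E has the most first-place votes.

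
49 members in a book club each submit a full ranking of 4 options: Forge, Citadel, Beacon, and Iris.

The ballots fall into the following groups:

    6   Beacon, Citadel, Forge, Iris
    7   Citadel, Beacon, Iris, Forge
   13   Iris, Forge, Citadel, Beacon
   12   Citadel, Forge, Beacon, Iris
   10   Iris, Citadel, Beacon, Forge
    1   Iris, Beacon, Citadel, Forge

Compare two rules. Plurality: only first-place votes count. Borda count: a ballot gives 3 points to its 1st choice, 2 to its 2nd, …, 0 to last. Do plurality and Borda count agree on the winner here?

Plurality first-place counts: Forge 0, Citadel 19, Beacon 6, Iris 24 → Iris.
Borda totals: Forge 56, Citadel 103, Beacon 56, Iris 79 → Citadel.
The two rules disagree: plurality picks Iris, Borda picks Citadel.

No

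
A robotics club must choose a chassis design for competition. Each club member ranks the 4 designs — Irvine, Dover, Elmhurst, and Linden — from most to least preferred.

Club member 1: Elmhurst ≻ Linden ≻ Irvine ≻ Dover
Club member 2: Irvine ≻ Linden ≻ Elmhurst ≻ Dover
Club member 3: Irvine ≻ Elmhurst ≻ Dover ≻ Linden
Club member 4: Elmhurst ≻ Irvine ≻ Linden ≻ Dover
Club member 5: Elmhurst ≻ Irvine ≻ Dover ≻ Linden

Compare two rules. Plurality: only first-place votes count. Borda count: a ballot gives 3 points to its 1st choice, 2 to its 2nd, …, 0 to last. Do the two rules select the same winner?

Yes

Plurality first-place counts: Irvine 2, Dover 0, Elmhurst 3, Linden 0 → Elmhurst.
Borda totals: Irvine 11, Dover 2, Elmhurst 12, Linden 5 → Elmhurst.
The two rules agree on Elmhurst.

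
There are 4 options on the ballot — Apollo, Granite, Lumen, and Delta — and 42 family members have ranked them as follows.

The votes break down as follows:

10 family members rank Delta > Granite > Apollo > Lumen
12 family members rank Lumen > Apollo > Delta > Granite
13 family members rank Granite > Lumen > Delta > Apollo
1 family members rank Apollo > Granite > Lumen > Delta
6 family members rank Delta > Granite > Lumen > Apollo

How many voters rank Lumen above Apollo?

31

Ballots ranking Lumen above Apollo: 12+13+6 = 31.
Ballots ranking Apollo above Lumen: 10+1 = 11.
So 31 of 42 voters prefer Lumen to Apollo.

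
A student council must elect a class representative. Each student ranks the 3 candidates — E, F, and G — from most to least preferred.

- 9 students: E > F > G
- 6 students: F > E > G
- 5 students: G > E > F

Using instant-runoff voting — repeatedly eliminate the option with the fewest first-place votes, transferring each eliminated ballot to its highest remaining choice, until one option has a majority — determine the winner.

E

Round 1: E 9, F 6, G 5. G has the fewest and is eliminated.
Round 2: E 14, F 6. E has a majority.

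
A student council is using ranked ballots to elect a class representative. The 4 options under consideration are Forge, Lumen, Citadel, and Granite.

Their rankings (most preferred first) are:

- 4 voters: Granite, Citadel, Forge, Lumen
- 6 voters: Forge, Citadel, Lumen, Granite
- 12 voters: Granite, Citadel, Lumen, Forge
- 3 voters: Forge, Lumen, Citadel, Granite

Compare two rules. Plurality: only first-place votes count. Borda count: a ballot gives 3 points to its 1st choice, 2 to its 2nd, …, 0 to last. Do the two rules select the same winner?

Plurality first-place counts: Forge 9, Lumen 0, Citadel 0, Granite 16 → Granite.
Borda totals: Forge 31, Lumen 24, Citadel 47, Granite 48 → Granite.
The two rules agree on Granite.

Yes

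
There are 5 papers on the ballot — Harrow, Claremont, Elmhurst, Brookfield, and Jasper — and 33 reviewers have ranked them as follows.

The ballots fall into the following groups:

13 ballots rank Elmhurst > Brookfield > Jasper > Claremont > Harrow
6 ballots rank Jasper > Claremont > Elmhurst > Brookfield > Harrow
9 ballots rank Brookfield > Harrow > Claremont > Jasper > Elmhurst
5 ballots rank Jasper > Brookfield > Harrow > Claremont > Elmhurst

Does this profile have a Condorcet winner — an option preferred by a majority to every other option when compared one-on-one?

Head-to-head results (33 voters total):
Harrow vs Claremont: Claremont wins 19–14.
Harrow vs Elmhurst: Elmhurst wins 19–14.
Harrow vs Brookfield: Brookfield wins 33–0.
Harrow vs Jasper: Jasper wins 24–9.
Claremont vs Elmhurst: Claremont wins 20–13.
Claremont vs Brookfield: Brookfield wins 27–6.
Claremont vs Jasper: Jasper wins 24–9.
Elmhurst vs Brookfield: Elmhurst wins 19–14.
Elmhurst vs Jasper: Jasper wins 20–13.
Brookfield vs Jasper: Brookfield wins 22–11.
No candidate beats all others: Claremont beats Elmhurst beats Brookfield beats Claremont, a majority cycle.

No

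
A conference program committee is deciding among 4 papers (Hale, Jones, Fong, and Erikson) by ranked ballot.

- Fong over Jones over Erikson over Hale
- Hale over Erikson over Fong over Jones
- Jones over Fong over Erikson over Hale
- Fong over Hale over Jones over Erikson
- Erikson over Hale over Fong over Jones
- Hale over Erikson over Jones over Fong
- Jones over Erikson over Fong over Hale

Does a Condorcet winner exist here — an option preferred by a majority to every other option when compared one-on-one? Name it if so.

None — there is no Condorcet winner

Head-to-head results (7 voters total):
Hale vs Jones: Hale wins 4–3.
Hale vs Fong: Fong wins 4–3.
Hale vs Erikson: Erikson wins 4–3.
Jones vs Fong: Fong wins 4–3.
Jones vs Erikson: Jones wins 4–3.
Fong vs Erikson: Erikson wins 4–3.
No candidate beats all others: Hale beats Jones beats Erikson beats Hale, a majority cycle.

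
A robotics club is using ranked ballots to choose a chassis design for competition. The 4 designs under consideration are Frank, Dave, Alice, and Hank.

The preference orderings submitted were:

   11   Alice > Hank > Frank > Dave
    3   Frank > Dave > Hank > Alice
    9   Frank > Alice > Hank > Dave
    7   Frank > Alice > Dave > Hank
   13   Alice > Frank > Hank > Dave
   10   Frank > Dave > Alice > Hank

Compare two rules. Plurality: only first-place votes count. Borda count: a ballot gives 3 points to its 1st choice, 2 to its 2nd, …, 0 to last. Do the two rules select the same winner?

Yes

Plurality first-place counts: Frank 29, Dave 0, Alice 24, Hank 0 → Frank.
Borda totals: Frank 124, Dave 33, Alice 114, Hank 47 → Frank.
The two rules agree on Frank.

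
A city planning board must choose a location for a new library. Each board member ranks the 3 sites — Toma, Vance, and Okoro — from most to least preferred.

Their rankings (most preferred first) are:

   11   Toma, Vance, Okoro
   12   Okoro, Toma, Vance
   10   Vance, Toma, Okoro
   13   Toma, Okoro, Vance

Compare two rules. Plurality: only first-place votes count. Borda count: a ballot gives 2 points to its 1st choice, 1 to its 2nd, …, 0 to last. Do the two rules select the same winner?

Yes

Plurality first-place counts: Toma 24, Vance 10, Okoro 12 → Toma.
Borda totals: Toma 70, Vance 31, Okoro 37 → Toma.
The two rules agree on Toma.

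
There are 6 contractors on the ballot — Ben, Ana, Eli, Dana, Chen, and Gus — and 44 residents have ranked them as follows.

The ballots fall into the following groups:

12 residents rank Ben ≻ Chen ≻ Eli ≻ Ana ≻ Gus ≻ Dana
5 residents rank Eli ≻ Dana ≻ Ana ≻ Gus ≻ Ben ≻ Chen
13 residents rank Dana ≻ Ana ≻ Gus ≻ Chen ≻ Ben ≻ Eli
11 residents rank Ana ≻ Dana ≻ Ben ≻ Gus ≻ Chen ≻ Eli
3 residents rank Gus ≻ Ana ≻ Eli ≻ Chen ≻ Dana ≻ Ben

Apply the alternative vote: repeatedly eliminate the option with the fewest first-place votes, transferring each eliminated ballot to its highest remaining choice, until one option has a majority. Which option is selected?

Ana

Round 1: Dana 13, Ben 12, Ana 11, Eli 5, Gus 3, Chen 0. Chen has the fewest and is eliminated.
Round 2: Dana 13, Ben 12, Ana 11, Eli 5, Gus 3. Gus has the fewest and is eliminated.
Round 3: Ana 14, Dana 13, Ben 12, Eli 5. Eli has the fewest and is eliminated.
Round 4: Dana 18, Ana 14, Ben 12. Ben has the fewest and is eliminated.
Round 5: Ana 26, Dana 18. Ana has a majority.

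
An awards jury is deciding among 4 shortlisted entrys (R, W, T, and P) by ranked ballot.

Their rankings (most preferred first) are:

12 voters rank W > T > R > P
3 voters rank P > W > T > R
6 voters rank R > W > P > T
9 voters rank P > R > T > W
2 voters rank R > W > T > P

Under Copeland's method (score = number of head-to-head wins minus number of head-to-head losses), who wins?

R

Pairwise results:
  R vs W: R wins 17–15.
  R vs T: R wins 17–15.
  R vs P: R wins 20–12.
  W vs T: W wins 23–9.
  W vs P: W wins 20–12.
  T vs P: P wins 18–14.
Copeland scores (wins − losses):
  R: 3 − 0 = 3
  W: 2 − 1 = 1
  T: 0 − 3 = -3
  P: 1 − 2 = -1
R has the best Copeland score.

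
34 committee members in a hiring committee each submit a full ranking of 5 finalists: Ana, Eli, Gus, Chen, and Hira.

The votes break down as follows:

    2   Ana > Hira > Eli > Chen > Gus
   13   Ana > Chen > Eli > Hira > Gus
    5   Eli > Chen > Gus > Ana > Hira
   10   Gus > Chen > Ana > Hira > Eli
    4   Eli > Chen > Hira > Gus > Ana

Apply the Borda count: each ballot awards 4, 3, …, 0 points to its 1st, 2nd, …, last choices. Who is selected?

Borda scores:
  Ana: 2·4 + 13·4 + 5·1 + 10·2 + 4·0 = 85
  Eli: 2·2 + 13·2 + 5·4 + 10·0 + 4·4 = 66
  Gus: 2·0 + 13·0 + 5·2 + 10·4 + 4·1 = 54
  Chen: 2·1 + 13·3 + 5·3 + 10·3 + 4·3 = 98
  Hira: 2·3 + 13·1 + 5·0 + 10·1 + 4·2 = 37
Chen has the highest total.

Chen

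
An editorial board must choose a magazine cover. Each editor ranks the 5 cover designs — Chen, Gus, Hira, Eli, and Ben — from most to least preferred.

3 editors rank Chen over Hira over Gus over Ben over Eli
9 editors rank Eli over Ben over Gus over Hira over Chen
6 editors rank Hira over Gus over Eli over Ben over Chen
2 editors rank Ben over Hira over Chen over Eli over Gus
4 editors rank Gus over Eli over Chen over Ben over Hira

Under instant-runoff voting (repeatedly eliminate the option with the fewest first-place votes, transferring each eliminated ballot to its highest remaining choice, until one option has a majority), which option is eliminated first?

Round 1: Eli 9, Hira 6, Gus 4, Chen 3, Ben 2. Ben has the fewest and is eliminated.
Round 2: Eli 9, Hira 8, Gus 4, Chen 3. Chen has the fewest and is eliminated.
Round 3: Hira 11, Eli 9, Gus 4. Gus has the fewest and is eliminated.
Round 4: Eli 13, Hira 11. Eli has a majority.

Ben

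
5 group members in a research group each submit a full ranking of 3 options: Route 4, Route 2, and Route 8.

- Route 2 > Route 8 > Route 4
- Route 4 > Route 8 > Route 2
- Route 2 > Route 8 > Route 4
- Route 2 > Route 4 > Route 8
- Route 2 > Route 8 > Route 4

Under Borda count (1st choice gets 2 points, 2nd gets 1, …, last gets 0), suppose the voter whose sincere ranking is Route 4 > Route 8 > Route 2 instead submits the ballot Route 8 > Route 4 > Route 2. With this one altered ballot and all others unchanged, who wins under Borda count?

Route 2

Borda totals with the altered ballot: Route 4 2, Route 2 8, Route 8 5.
The winner is unchanged: still Route 2.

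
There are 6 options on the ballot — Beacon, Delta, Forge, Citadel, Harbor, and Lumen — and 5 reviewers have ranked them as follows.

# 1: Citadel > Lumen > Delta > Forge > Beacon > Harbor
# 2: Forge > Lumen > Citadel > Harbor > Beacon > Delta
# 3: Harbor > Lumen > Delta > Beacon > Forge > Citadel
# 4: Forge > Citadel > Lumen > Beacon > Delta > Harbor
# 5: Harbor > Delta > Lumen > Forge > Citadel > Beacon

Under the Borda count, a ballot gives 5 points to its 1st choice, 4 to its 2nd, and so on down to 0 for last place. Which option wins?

Borda scores:
  Beacon: 1 + 1 + 2 + 2 + 0 = 6
  Delta: 3 + 0 + 3 + 1 + 4 = 11
  Forge: 2 + 5 + 1 + 5 + 2 = 15
  Citadel: 5 + 3 + 0 + 4 + 1 = 13
  Harbor: 0 + 2 + 5 + 0 + 5 = 12
  Lumen: 4 + 4 + 4 + 3 + 3 = 18
Lumen has the highest total.

Lumen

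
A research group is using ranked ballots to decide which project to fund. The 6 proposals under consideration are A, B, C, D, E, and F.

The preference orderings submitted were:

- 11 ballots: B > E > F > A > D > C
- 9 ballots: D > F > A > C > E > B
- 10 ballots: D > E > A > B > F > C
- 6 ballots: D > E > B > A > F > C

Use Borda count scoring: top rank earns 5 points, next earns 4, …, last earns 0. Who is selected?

D

Borda scores:
  A: 11·2 + 9·3 + 10·3 + 6·2 = 91
  B: 11·5 + 9·0 + 10·2 + 6·3 = 93
  C: 11·0 + 9·2 + 10·0 + 6·0 = 18
  D: 11·1 + 9·5 + 10·5 + 6·5 = 136
  E: 11·4 + 9·1 + 10·4 + 6·4 = 117
  F: 11·3 + 9·4 + 10·1 + 6·1 = 85
D has the highest total.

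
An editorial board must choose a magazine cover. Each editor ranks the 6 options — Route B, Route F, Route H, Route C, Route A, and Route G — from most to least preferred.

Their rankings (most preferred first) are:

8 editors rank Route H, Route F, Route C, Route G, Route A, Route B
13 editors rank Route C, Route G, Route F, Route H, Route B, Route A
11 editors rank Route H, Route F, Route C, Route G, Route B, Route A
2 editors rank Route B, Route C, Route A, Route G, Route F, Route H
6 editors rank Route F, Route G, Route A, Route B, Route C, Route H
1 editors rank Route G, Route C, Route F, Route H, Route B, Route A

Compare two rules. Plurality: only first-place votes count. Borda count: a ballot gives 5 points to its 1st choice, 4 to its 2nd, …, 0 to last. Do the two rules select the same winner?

Plurality first-place counts: Route B 2, Route F 6, Route H 19, Route C 13, Route A 0, Route G 1 → Route H.
Borda totals: Route B 47, Route F 150, Route H 123, Route C 140, Route A 32, Route G 123 → Route F.
The two rules disagree: plurality picks Route H, Borda picks Route F.

No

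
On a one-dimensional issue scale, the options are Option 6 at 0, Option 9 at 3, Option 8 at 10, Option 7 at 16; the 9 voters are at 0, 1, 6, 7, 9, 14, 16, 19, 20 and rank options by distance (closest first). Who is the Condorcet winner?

Option 8

With single-peaked preferences on a line, the Condorcet winner is the candidate closest to the median voter.
The median voter (position 9) is closest to Option 8 at 10.
Check: Option 8 vs Option 9 — voters closer to Option 8: 6 of 9.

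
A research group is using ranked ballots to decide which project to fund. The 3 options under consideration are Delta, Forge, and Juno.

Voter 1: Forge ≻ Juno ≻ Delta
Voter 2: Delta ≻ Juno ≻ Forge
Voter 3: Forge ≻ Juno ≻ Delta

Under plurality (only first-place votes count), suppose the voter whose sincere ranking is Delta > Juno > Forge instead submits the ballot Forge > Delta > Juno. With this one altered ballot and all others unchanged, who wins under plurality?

Forge

First-place totals with the altered ballot: Delta 0, Forge 3, Juno 0.
The winner is unchanged: still Forge.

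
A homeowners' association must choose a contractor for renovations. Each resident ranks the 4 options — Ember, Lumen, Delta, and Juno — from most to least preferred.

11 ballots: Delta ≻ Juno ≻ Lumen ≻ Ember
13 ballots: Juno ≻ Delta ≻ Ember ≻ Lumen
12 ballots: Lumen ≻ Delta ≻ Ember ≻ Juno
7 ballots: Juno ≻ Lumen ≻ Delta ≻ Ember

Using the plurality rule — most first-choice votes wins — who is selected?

Juno

First-place vote totals:
  Ember: 0
  Lumen: 12
  Delta: 11
  Juno: 20
Juno has the most first-place votes.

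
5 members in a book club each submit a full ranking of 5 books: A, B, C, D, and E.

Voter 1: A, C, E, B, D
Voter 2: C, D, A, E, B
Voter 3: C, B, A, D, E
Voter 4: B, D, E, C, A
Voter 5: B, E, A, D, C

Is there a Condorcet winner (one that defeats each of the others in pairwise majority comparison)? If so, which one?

Head-to-head results (5 voters total):
A vs B: B wins 3–2.
A vs C: C wins 3–2.
A vs D: A wins 3–2.
A vs E: A wins 3–2.
B vs C: C wins 3–2.
B vs D: B wins 4–1.
B vs E: B wins 3–2.
C vs D: C wins 3–2.
C vs E: C wins 3–2.
D vs E: D wins 3–2.
C beats each rival — A (3–2), B (3–2), D (3–2), E (3–2) — so C is the Condorcet winner.

C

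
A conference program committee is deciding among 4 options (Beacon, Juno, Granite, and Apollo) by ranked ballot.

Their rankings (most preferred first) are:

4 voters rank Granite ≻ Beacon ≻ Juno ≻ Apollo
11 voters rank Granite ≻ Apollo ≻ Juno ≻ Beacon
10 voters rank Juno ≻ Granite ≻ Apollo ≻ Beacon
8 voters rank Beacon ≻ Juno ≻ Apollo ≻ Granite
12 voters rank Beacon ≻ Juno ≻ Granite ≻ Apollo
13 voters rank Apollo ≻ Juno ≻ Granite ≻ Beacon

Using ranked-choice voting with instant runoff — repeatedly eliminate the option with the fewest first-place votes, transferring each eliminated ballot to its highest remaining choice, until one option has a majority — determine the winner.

Granite

Round 1: Beacon 20, Granite 15, Apollo 13, Juno 10. Juno has the fewest and is eliminated.
Round 2: Granite 25, Beacon 20, Apollo 13. Apollo has the fewest and is eliminated.
Round 3: Granite 38, Beacon 20. Granite has a majority.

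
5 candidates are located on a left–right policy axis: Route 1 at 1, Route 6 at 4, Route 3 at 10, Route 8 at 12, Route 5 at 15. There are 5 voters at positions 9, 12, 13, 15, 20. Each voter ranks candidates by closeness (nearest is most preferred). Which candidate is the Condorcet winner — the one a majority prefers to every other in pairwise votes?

With single-peaked preferences on a line, the Condorcet winner is the candidate closest to the median voter.
The median voter (position 13) is closest to Route 8 at 12.
Check: Route 8 vs Route 6 — voters closer to Route 8: 5 of 5.

Route 8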